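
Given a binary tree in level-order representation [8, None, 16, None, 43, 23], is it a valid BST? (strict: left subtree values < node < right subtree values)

Level-order array: [8, None, 16, None, 43, 23]
Validate using subtree bounds (lo, hi): at each node, require lo < value < hi,
then recurse left with hi=value and right with lo=value.
Preorder trace (stopping at first violation):
  at node 8 with bounds (-inf, +inf): OK
  at node 16 with bounds (8, +inf): OK
  at node 43 with bounds (16, +inf): OK
  at node 23 with bounds (16, 43): OK
No violation found at any node.
Result: Valid BST


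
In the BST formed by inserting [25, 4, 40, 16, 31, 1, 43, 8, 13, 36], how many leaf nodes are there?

Tree built from: [25, 4, 40, 16, 31, 1, 43, 8, 13, 36]
Tree (level-order array): [25, 4, 40, 1, 16, 31, 43, None, None, 8, None, None, 36, None, None, None, 13]
Rule: A leaf has 0 children.
Per-node child counts:
  node 25: 2 child(ren)
  node 4: 2 child(ren)
  node 1: 0 child(ren)
  node 16: 1 child(ren)
  node 8: 1 child(ren)
  node 13: 0 child(ren)
  node 40: 2 child(ren)
  node 31: 1 child(ren)
  node 36: 0 child(ren)
  node 43: 0 child(ren)
Matching nodes: [1, 13, 36, 43]
Count of leaf nodes: 4


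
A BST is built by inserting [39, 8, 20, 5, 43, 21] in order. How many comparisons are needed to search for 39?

Search path for 39: 39
Found: True
Comparisons: 1


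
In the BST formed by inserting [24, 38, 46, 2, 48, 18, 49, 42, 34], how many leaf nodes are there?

Tree built from: [24, 38, 46, 2, 48, 18, 49, 42, 34]
Tree (level-order array): [24, 2, 38, None, 18, 34, 46, None, None, None, None, 42, 48, None, None, None, 49]
Rule: A leaf has 0 children.
Per-node child counts:
  node 24: 2 child(ren)
  node 2: 1 child(ren)
  node 18: 0 child(ren)
  node 38: 2 child(ren)
  node 34: 0 child(ren)
  node 46: 2 child(ren)
  node 42: 0 child(ren)
  node 48: 1 child(ren)
  node 49: 0 child(ren)
Matching nodes: [18, 34, 42, 49]
Count of leaf nodes: 4


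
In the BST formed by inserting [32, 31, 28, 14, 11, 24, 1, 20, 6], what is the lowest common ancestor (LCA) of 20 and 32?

Tree insertion order: [32, 31, 28, 14, 11, 24, 1, 20, 6]
Tree (level-order array): [32, 31, None, 28, None, 14, None, 11, 24, 1, None, 20, None, None, 6]
In a BST, the LCA of p=20, q=32 is the first node v on the
root-to-leaf path with p <= v <= q (go left if both < v, right if both > v).
Walk from root:
  at 32: 20 <= 32 <= 32, this is the LCA
LCA = 32


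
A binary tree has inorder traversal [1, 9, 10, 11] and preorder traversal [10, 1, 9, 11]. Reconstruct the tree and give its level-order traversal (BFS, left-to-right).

Inorder:  [1, 9, 10, 11]
Preorder: [10, 1, 9, 11]
Algorithm: preorder visits root first, so consume preorder in order;
for each root, split the current inorder slice at that value into
left-subtree inorder and right-subtree inorder, then recurse.
Recursive splits:
  root=10; inorder splits into left=[1, 9], right=[11]
  root=1; inorder splits into left=[], right=[9]
  root=9; inorder splits into left=[], right=[]
  root=11; inorder splits into left=[], right=[]
Reconstructed level-order: [10, 1, 11, 9]


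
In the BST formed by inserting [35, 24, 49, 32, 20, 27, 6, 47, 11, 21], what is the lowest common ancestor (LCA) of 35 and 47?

Tree insertion order: [35, 24, 49, 32, 20, 27, 6, 47, 11, 21]
Tree (level-order array): [35, 24, 49, 20, 32, 47, None, 6, 21, 27, None, None, None, None, 11]
In a BST, the LCA of p=35, q=47 is the first node v on the
root-to-leaf path with p <= v <= q (go left if both < v, right if both > v).
Walk from root:
  at 35: 35 <= 35 <= 47, this is the LCA
LCA = 35


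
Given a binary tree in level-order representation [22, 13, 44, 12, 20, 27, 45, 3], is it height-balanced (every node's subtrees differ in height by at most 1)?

Tree (level-order array): [22, 13, 44, 12, 20, 27, 45, 3]
Definition: a tree is height-balanced if, at every node, |h(left) - h(right)| <= 1 (empty subtree has height -1).
Bottom-up per-node check:
  node 3: h_left=-1, h_right=-1, diff=0 [OK], height=0
  node 12: h_left=0, h_right=-1, diff=1 [OK], height=1
  node 20: h_left=-1, h_right=-1, diff=0 [OK], height=0
  node 13: h_left=1, h_right=0, diff=1 [OK], height=2
  node 27: h_left=-1, h_right=-1, diff=0 [OK], height=0
  node 45: h_left=-1, h_right=-1, diff=0 [OK], height=0
  node 44: h_left=0, h_right=0, diff=0 [OK], height=1
  node 22: h_left=2, h_right=1, diff=1 [OK], height=3
All nodes satisfy the balance condition.
Result: Balanced


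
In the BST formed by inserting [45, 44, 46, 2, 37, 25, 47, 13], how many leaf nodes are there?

Tree built from: [45, 44, 46, 2, 37, 25, 47, 13]
Tree (level-order array): [45, 44, 46, 2, None, None, 47, None, 37, None, None, 25, None, 13]
Rule: A leaf has 0 children.
Per-node child counts:
  node 45: 2 child(ren)
  node 44: 1 child(ren)
  node 2: 1 child(ren)
  node 37: 1 child(ren)
  node 25: 1 child(ren)
  node 13: 0 child(ren)
  node 46: 1 child(ren)
  node 47: 0 child(ren)
Matching nodes: [13, 47]
Count of leaf nodes: 2


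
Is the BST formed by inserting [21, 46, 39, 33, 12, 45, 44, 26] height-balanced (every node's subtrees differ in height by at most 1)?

Tree (level-order array): [21, 12, 46, None, None, 39, None, 33, 45, 26, None, 44]
Definition: a tree is height-balanced if, at every node, |h(left) - h(right)| <= 1 (empty subtree has height -1).
Bottom-up per-node check:
  node 12: h_left=-1, h_right=-1, diff=0 [OK], height=0
  node 26: h_left=-1, h_right=-1, diff=0 [OK], height=0
  node 33: h_left=0, h_right=-1, diff=1 [OK], height=1
  node 44: h_left=-1, h_right=-1, diff=0 [OK], height=0
  node 45: h_left=0, h_right=-1, diff=1 [OK], height=1
  node 39: h_left=1, h_right=1, diff=0 [OK], height=2
  node 46: h_left=2, h_right=-1, diff=3 [FAIL (|2--1|=3 > 1)], height=3
  node 21: h_left=0, h_right=3, diff=3 [FAIL (|0-3|=3 > 1)], height=4
Node 46 violates the condition: |2 - -1| = 3 > 1.
Result: Not balanced


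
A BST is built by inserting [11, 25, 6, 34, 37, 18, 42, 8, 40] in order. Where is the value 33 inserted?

Starting tree (level order): [11, 6, 25, None, 8, 18, 34, None, None, None, None, None, 37, None, 42, 40]
Insertion path: 11 -> 25 -> 34
Result: insert 33 as left child of 34
Final tree (level order): [11, 6, 25, None, 8, 18, 34, None, None, None, None, 33, 37, None, None, None, 42, 40]


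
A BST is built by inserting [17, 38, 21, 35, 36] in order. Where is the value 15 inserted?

Starting tree (level order): [17, None, 38, 21, None, None, 35, None, 36]
Insertion path: 17
Result: insert 15 as left child of 17
Final tree (level order): [17, 15, 38, None, None, 21, None, None, 35, None, 36]


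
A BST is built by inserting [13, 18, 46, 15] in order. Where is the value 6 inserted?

Starting tree (level order): [13, None, 18, 15, 46]
Insertion path: 13
Result: insert 6 as left child of 13
Final tree (level order): [13, 6, 18, None, None, 15, 46]


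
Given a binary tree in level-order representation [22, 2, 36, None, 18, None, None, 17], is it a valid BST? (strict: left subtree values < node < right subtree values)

Level-order array: [22, 2, 36, None, 18, None, None, 17]
Validate using subtree bounds (lo, hi): at each node, require lo < value < hi,
then recurse left with hi=value and right with lo=value.
Preorder trace (stopping at first violation):
  at node 22 with bounds (-inf, +inf): OK
  at node 2 with bounds (-inf, 22): OK
  at node 18 with bounds (2, 22): OK
  at node 17 with bounds (2, 18): OK
  at node 36 with bounds (22, +inf): OK
No violation found at any node.
Result: Valid BST


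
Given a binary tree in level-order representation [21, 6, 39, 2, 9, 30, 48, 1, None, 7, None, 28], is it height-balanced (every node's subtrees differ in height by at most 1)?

Tree (level-order array): [21, 6, 39, 2, 9, 30, 48, 1, None, 7, None, 28]
Definition: a tree is height-balanced if, at every node, |h(left) - h(right)| <= 1 (empty subtree has height -1).
Bottom-up per-node check:
  node 1: h_left=-1, h_right=-1, diff=0 [OK], height=0
  node 2: h_left=0, h_right=-1, diff=1 [OK], height=1
  node 7: h_left=-1, h_right=-1, diff=0 [OK], height=0
  node 9: h_left=0, h_right=-1, diff=1 [OK], height=1
  node 6: h_left=1, h_right=1, diff=0 [OK], height=2
  node 28: h_left=-1, h_right=-1, diff=0 [OK], height=0
  node 30: h_left=0, h_right=-1, diff=1 [OK], height=1
  node 48: h_left=-1, h_right=-1, diff=0 [OK], height=0
  node 39: h_left=1, h_right=0, diff=1 [OK], height=2
  node 21: h_left=2, h_right=2, diff=0 [OK], height=3
All nodes satisfy the balance condition.
Result: Balanced


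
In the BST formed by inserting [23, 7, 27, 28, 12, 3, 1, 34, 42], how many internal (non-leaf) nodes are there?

Tree built from: [23, 7, 27, 28, 12, 3, 1, 34, 42]
Tree (level-order array): [23, 7, 27, 3, 12, None, 28, 1, None, None, None, None, 34, None, None, None, 42]
Rule: An internal node has at least one child.
Per-node child counts:
  node 23: 2 child(ren)
  node 7: 2 child(ren)
  node 3: 1 child(ren)
  node 1: 0 child(ren)
  node 12: 0 child(ren)
  node 27: 1 child(ren)
  node 28: 1 child(ren)
  node 34: 1 child(ren)
  node 42: 0 child(ren)
Matching nodes: [23, 7, 3, 27, 28, 34]
Count of internal (non-leaf) nodes: 6


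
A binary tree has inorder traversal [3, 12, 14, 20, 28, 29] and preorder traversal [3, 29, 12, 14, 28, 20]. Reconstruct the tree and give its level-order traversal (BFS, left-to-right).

Inorder:  [3, 12, 14, 20, 28, 29]
Preorder: [3, 29, 12, 14, 28, 20]
Algorithm: preorder visits root first, so consume preorder in order;
for each root, split the current inorder slice at that value into
left-subtree inorder and right-subtree inorder, then recurse.
Recursive splits:
  root=3; inorder splits into left=[], right=[12, 14, 20, 28, 29]
  root=29; inorder splits into left=[12, 14, 20, 28], right=[]
  root=12; inorder splits into left=[], right=[14, 20, 28]
  root=14; inorder splits into left=[], right=[20, 28]
  root=28; inorder splits into left=[20], right=[]
  root=20; inorder splits into left=[], right=[]
Reconstructed level-order: [3, 29, 12, 14, 28, 20]


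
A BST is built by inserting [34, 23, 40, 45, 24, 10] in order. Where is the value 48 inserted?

Starting tree (level order): [34, 23, 40, 10, 24, None, 45]
Insertion path: 34 -> 40 -> 45
Result: insert 48 as right child of 45
Final tree (level order): [34, 23, 40, 10, 24, None, 45, None, None, None, None, None, 48]


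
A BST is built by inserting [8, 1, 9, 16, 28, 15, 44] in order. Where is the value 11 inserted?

Starting tree (level order): [8, 1, 9, None, None, None, 16, 15, 28, None, None, None, 44]
Insertion path: 8 -> 9 -> 16 -> 15
Result: insert 11 as left child of 15
Final tree (level order): [8, 1, 9, None, None, None, 16, 15, 28, 11, None, None, 44]


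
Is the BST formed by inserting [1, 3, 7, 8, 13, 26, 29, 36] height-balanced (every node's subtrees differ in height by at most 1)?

Tree (level-order array): [1, None, 3, None, 7, None, 8, None, 13, None, 26, None, 29, None, 36]
Definition: a tree is height-balanced if, at every node, |h(left) - h(right)| <= 1 (empty subtree has height -1).
Bottom-up per-node check:
  node 36: h_left=-1, h_right=-1, diff=0 [OK], height=0
  node 29: h_left=-1, h_right=0, diff=1 [OK], height=1
  node 26: h_left=-1, h_right=1, diff=2 [FAIL (|-1-1|=2 > 1)], height=2
  node 13: h_left=-1, h_right=2, diff=3 [FAIL (|-1-2|=3 > 1)], height=3
  node 8: h_left=-1, h_right=3, diff=4 [FAIL (|-1-3|=4 > 1)], height=4
  node 7: h_left=-1, h_right=4, diff=5 [FAIL (|-1-4|=5 > 1)], height=5
  node 3: h_left=-1, h_right=5, diff=6 [FAIL (|-1-5|=6 > 1)], height=6
  node 1: h_left=-1, h_right=6, diff=7 [FAIL (|-1-6|=7 > 1)], height=7
Node 26 violates the condition: |-1 - 1| = 2 > 1.
Result: Not balanced


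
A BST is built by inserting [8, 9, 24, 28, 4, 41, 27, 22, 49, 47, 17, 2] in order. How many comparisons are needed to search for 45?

Search path for 45: 8 -> 9 -> 24 -> 28 -> 41 -> 49 -> 47
Found: False
Comparisons: 7


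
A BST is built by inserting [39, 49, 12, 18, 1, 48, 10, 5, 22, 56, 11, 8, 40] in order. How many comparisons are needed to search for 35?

Search path for 35: 39 -> 12 -> 18 -> 22
Found: False
Comparisons: 4


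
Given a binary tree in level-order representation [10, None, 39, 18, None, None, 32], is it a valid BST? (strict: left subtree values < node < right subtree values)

Level-order array: [10, None, 39, 18, None, None, 32]
Validate using subtree bounds (lo, hi): at each node, require lo < value < hi,
then recurse left with hi=value and right with lo=value.
Preorder trace (stopping at first violation):
  at node 10 with bounds (-inf, +inf): OK
  at node 39 with bounds (10, +inf): OK
  at node 18 with bounds (10, 39): OK
  at node 32 with bounds (18, 39): OK
No violation found at any node.
Result: Valid BST


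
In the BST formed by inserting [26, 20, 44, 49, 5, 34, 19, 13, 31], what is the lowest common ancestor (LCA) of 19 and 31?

Tree insertion order: [26, 20, 44, 49, 5, 34, 19, 13, 31]
Tree (level-order array): [26, 20, 44, 5, None, 34, 49, None, 19, 31, None, None, None, 13]
In a BST, the LCA of p=19, q=31 is the first node v on the
root-to-leaf path with p <= v <= q (go left if both < v, right if both > v).
Walk from root:
  at 26: 19 <= 26 <= 31, this is the LCA
LCA = 26


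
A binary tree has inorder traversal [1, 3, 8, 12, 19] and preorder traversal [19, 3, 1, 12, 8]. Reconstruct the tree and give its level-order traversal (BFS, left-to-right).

Inorder:  [1, 3, 8, 12, 19]
Preorder: [19, 3, 1, 12, 8]
Algorithm: preorder visits root first, so consume preorder in order;
for each root, split the current inorder slice at that value into
left-subtree inorder and right-subtree inorder, then recurse.
Recursive splits:
  root=19; inorder splits into left=[1, 3, 8, 12], right=[]
  root=3; inorder splits into left=[1], right=[8, 12]
  root=1; inorder splits into left=[], right=[]
  root=12; inorder splits into left=[8], right=[]
  root=8; inorder splits into left=[], right=[]
Reconstructed level-order: [19, 3, 1, 12, 8]


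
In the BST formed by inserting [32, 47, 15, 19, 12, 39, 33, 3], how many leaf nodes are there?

Tree built from: [32, 47, 15, 19, 12, 39, 33, 3]
Tree (level-order array): [32, 15, 47, 12, 19, 39, None, 3, None, None, None, 33]
Rule: A leaf has 0 children.
Per-node child counts:
  node 32: 2 child(ren)
  node 15: 2 child(ren)
  node 12: 1 child(ren)
  node 3: 0 child(ren)
  node 19: 0 child(ren)
  node 47: 1 child(ren)
  node 39: 1 child(ren)
  node 33: 0 child(ren)
Matching nodes: [3, 19, 33]
Count of leaf nodes: 3


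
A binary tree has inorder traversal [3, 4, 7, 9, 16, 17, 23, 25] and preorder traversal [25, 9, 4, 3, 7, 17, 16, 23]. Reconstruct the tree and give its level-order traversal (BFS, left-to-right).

Inorder:  [3, 4, 7, 9, 16, 17, 23, 25]
Preorder: [25, 9, 4, 3, 7, 17, 16, 23]
Algorithm: preorder visits root first, so consume preorder in order;
for each root, split the current inorder slice at that value into
left-subtree inorder and right-subtree inorder, then recurse.
Recursive splits:
  root=25; inorder splits into left=[3, 4, 7, 9, 16, 17, 23], right=[]
  root=9; inorder splits into left=[3, 4, 7], right=[16, 17, 23]
  root=4; inorder splits into left=[3], right=[7]
  root=3; inorder splits into left=[], right=[]
  root=7; inorder splits into left=[], right=[]
  root=17; inorder splits into left=[16], right=[23]
  root=16; inorder splits into left=[], right=[]
  root=23; inorder splits into left=[], right=[]
Reconstructed level-order: [25, 9, 4, 17, 3, 7, 16, 23]


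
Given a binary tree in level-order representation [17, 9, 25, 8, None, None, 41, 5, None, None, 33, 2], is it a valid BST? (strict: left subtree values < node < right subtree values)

Level-order array: [17, 9, 25, 8, None, None, 41, 5, None, None, 33, 2]
Validate using subtree bounds (lo, hi): at each node, require lo < value < hi,
then recurse left with hi=value and right with lo=value.
Preorder trace (stopping at first violation):
  at node 17 with bounds (-inf, +inf): OK
  at node 9 with bounds (-inf, 17): OK
  at node 8 with bounds (-inf, 9): OK
  at node 5 with bounds (-inf, 8): OK
  at node 2 with bounds (-inf, 5): OK
  at node 25 with bounds (17, +inf): OK
  at node 41 with bounds (25, +inf): OK
  at node 33 with bounds (41, +inf): VIOLATION
Node 33 violates its bound: not (41 < 33 < +inf).
Result: Not a valid BST


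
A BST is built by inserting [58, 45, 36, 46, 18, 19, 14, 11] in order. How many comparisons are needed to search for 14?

Search path for 14: 58 -> 45 -> 36 -> 18 -> 14
Found: True
Comparisons: 5


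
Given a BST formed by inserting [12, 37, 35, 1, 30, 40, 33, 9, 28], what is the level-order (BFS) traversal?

Tree insertion order: [12, 37, 35, 1, 30, 40, 33, 9, 28]
Tree (level-order array): [12, 1, 37, None, 9, 35, 40, None, None, 30, None, None, None, 28, 33]
BFS from the root, enqueuing left then right child of each popped node:
  queue [12] -> pop 12, enqueue [1, 37], visited so far: [12]
  queue [1, 37] -> pop 1, enqueue [9], visited so far: [12, 1]
  queue [37, 9] -> pop 37, enqueue [35, 40], visited so far: [12, 1, 37]
  queue [9, 35, 40] -> pop 9, enqueue [none], visited so far: [12, 1, 37, 9]
  queue [35, 40] -> pop 35, enqueue [30], visited so far: [12, 1, 37, 9, 35]
  queue [40, 30] -> pop 40, enqueue [none], visited so far: [12, 1, 37, 9, 35, 40]
  queue [30] -> pop 30, enqueue [28, 33], visited so far: [12, 1, 37, 9, 35, 40, 30]
  queue [28, 33] -> pop 28, enqueue [none], visited so far: [12, 1, 37, 9, 35, 40, 30, 28]
  queue [33] -> pop 33, enqueue [none], visited so far: [12, 1, 37, 9, 35, 40, 30, 28, 33]
Result: [12, 1, 37, 9, 35, 40, 30, 28, 33]


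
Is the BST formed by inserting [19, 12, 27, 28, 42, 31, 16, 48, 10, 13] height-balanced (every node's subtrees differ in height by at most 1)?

Tree (level-order array): [19, 12, 27, 10, 16, None, 28, None, None, 13, None, None, 42, None, None, 31, 48]
Definition: a tree is height-balanced if, at every node, |h(left) - h(right)| <= 1 (empty subtree has height -1).
Bottom-up per-node check:
  node 10: h_left=-1, h_right=-1, diff=0 [OK], height=0
  node 13: h_left=-1, h_right=-1, diff=0 [OK], height=0
  node 16: h_left=0, h_right=-1, diff=1 [OK], height=1
  node 12: h_left=0, h_right=1, diff=1 [OK], height=2
  node 31: h_left=-1, h_right=-1, diff=0 [OK], height=0
  node 48: h_left=-1, h_right=-1, diff=0 [OK], height=0
  node 42: h_left=0, h_right=0, diff=0 [OK], height=1
  node 28: h_left=-1, h_right=1, diff=2 [FAIL (|-1-1|=2 > 1)], height=2
  node 27: h_left=-1, h_right=2, diff=3 [FAIL (|-1-2|=3 > 1)], height=3
  node 19: h_left=2, h_right=3, diff=1 [OK], height=4
Node 28 violates the condition: |-1 - 1| = 2 > 1.
Result: Not balanced


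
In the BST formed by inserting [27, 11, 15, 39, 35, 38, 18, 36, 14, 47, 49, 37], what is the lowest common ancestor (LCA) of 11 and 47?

Tree insertion order: [27, 11, 15, 39, 35, 38, 18, 36, 14, 47, 49, 37]
Tree (level-order array): [27, 11, 39, None, 15, 35, 47, 14, 18, None, 38, None, 49, None, None, None, None, 36, None, None, None, None, 37]
In a BST, the LCA of p=11, q=47 is the first node v on the
root-to-leaf path with p <= v <= q (go left if both < v, right if both > v).
Walk from root:
  at 27: 11 <= 27 <= 47, this is the LCA
LCA = 27


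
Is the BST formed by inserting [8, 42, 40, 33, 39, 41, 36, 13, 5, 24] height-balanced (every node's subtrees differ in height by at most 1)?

Tree (level-order array): [8, 5, 42, None, None, 40, None, 33, 41, 13, 39, None, None, None, 24, 36]
Definition: a tree is height-balanced if, at every node, |h(left) - h(right)| <= 1 (empty subtree has height -1).
Bottom-up per-node check:
  node 5: h_left=-1, h_right=-1, diff=0 [OK], height=0
  node 24: h_left=-1, h_right=-1, diff=0 [OK], height=0
  node 13: h_left=-1, h_right=0, diff=1 [OK], height=1
  node 36: h_left=-1, h_right=-1, diff=0 [OK], height=0
  node 39: h_left=0, h_right=-1, diff=1 [OK], height=1
  node 33: h_left=1, h_right=1, diff=0 [OK], height=2
  node 41: h_left=-1, h_right=-1, diff=0 [OK], height=0
  node 40: h_left=2, h_right=0, diff=2 [FAIL (|2-0|=2 > 1)], height=3
  node 42: h_left=3, h_right=-1, diff=4 [FAIL (|3--1|=4 > 1)], height=4
  node 8: h_left=0, h_right=4, diff=4 [FAIL (|0-4|=4 > 1)], height=5
Node 40 violates the condition: |2 - 0| = 2 > 1.
Result: Not balanced


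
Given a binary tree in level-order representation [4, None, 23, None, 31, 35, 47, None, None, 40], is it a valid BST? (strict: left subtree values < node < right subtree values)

Level-order array: [4, None, 23, None, 31, 35, 47, None, None, 40]
Validate using subtree bounds (lo, hi): at each node, require lo < value < hi,
then recurse left with hi=value and right with lo=value.
Preorder trace (stopping at first violation):
  at node 4 with bounds (-inf, +inf): OK
  at node 23 with bounds (4, +inf): OK
  at node 31 with bounds (23, +inf): OK
  at node 35 with bounds (23, 31): VIOLATION
Node 35 violates its bound: not (23 < 35 < 31).
Result: Not a valid BST


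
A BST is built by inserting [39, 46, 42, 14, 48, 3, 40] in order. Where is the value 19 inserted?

Starting tree (level order): [39, 14, 46, 3, None, 42, 48, None, None, 40]
Insertion path: 39 -> 14
Result: insert 19 as right child of 14
Final tree (level order): [39, 14, 46, 3, 19, 42, 48, None, None, None, None, 40]


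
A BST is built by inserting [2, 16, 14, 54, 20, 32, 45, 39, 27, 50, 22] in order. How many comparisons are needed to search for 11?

Search path for 11: 2 -> 16 -> 14
Found: False
Comparisons: 3


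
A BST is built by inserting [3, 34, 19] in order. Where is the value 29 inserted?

Starting tree (level order): [3, None, 34, 19]
Insertion path: 3 -> 34 -> 19
Result: insert 29 as right child of 19
Final tree (level order): [3, None, 34, 19, None, None, 29]


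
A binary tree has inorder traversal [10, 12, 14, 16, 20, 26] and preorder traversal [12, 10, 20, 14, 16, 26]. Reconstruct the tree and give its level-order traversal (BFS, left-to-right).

Inorder:  [10, 12, 14, 16, 20, 26]
Preorder: [12, 10, 20, 14, 16, 26]
Algorithm: preorder visits root first, so consume preorder in order;
for each root, split the current inorder slice at that value into
left-subtree inorder and right-subtree inorder, then recurse.
Recursive splits:
  root=12; inorder splits into left=[10], right=[14, 16, 20, 26]
  root=10; inorder splits into left=[], right=[]
  root=20; inorder splits into left=[14, 16], right=[26]
  root=14; inorder splits into left=[], right=[16]
  root=16; inorder splits into left=[], right=[]
  root=26; inorder splits into left=[], right=[]
Reconstructed level-order: [12, 10, 20, 14, 26, 16]


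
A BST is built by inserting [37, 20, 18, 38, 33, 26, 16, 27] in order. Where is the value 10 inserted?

Starting tree (level order): [37, 20, 38, 18, 33, None, None, 16, None, 26, None, None, None, None, 27]
Insertion path: 37 -> 20 -> 18 -> 16
Result: insert 10 as left child of 16
Final tree (level order): [37, 20, 38, 18, 33, None, None, 16, None, 26, None, 10, None, None, 27]


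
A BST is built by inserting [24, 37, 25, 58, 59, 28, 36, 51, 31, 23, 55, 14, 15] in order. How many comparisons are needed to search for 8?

Search path for 8: 24 -> 23 -> 14
Found: False
Comparisons: 3


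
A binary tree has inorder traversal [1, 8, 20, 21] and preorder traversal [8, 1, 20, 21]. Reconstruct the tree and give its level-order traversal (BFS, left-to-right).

Inorder:  [1, 8, 20, 21]
Preorder: [8, 1, 20, 21]
Algorithm: preorder visits root first, so consume preorder in order;
for each root, split the current inorder slice at that value into
left-subtree inorder and right-subtree inorder, then recurse.
Recursive splits:
  root=8; inorder splits into left=[1], right=[20, 21]
  root=1; inorder splits into left=[], right=[]
  root=20; inorder splits into left=[], right=[21]
  root=21; inorder splits into left=[], right=[]
Reconstructed level-order: [8, 1, 20, 21]


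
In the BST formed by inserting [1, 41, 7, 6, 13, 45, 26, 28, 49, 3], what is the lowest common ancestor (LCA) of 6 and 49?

Tree insertion order: [1, 41, 7, 6, 13, 45, 26, 28, 49, 3]
Tree (level-order array): [1, None, 41, 7, 45, 6, 13, None, 49, 3, None, None, 26, None, None, None, None, None, 28]
In a BST, the LCA of p=6, q=49 is the first node v on the
root-to-leaf path with p <= v <= q (go left if both < v, right if both > v).
Walk from root:
  at 1: both 6 and 49 > 1, go right
  at 41: 6 <= 41 <= 49, this is the LCA
LCA = 41


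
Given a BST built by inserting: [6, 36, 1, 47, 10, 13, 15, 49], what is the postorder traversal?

Tree insertion order: [6, 36, 1, 47, 10, 13, 15, 49]
Tree (level-order array): [6, 1, 36, None, None, 10, 47, None, 13, None, 49, None, 15]
Postorder traversal: [1, 15, 13, 10, 49, 47, 36, 6]


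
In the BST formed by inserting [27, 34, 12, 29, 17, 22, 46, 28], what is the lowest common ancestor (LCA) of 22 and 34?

Tree insertion order: [27, 34, 12, 29, 17, 22, 46, 28]
Tree (level-order array): [27, 12, 34, None, 17, 29, 46, None, 22, 28]
In a BST, the LCA of p=22, q=34 is the first node v on the
root-to-leaf path with p <= v <= q (go left if both < v, right if both > v).
Walk from root:
  at 27: 22 <= 27 <= 34, this is the LCA
LCA = 27


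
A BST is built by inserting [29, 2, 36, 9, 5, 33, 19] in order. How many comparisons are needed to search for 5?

Search path for 5: 29 -> 2 -> 9 -> 5
Found: True
Comparisons: 4


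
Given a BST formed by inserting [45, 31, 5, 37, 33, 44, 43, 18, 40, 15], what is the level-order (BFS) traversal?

Tree insertion order: [45, 31, 5, 37, 33, 44, 43, 18, 40, 15]
Tree (level-order array): [45, 31, None, 5, 37, None, 18, 33, 44, 15, None, None, None, 43, None, None, None, 40]
BFS from the root, enqueuing left then right child of each popped node:
  queue [45] -> pop 45, enqueue [31], visited so far: [45]
  queue [31] -> pop 31, enqueue [5, 37], visited so far: [45, 31]
  queue [5, 37] -> pop 5, enqueue [18], visited so far: [45, 31, 5]
  queue [37, 18] -> pop 37, enqueue [33, 44], visited so far: [45, 31, 5, 37]
  queue [18, 33, 44] -> pop 18, enqueue [15], visited so far: [45, 31, 5, 37, 18]
  queue [33, 44, 15] -> pop 33, enqueue [none], visited so far: [45, 31, 5, 37, 18, 33]
  queue [44, 15] -> pop 44, enqueue [43], visited so far: [45, 31, 5, 37, 18, 33, 44]
  queue [15, 43] -> pop 15, enqueue [none], visited so far: [45, 31, 5, 37, 18, 33, 44, 15]
  queue [43] -> pop 43, enqueue [40], visited so far: [45, 31, 5, 37, 18, 33, 44, 15, 43]
  queue [40] -> pop 40, enqueue [none], visited so far: [45, 31, 5, 37, 18, 33, 44, 15, 43, 40]
Result: [45, 31, 5, 37, 18, 33, 44, 15, 43, 40]


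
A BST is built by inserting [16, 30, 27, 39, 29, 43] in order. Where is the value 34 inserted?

Starting tree (level order): [16, None, 30, 27, 39, None, 29, None, 43]
Insertion path: 16 -> 30 -> 39
Result: insert 34 as left child of 39
Final tree (level order): [16, None, 30, 27, 39, None, 29, 34, 43]


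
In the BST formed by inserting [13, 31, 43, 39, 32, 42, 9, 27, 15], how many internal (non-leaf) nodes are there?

Tree built from: [13, 31, 43, 39, 32, 42, 9, 27, 15]
Tree (level-order array): [13, 9, 31, None, None, 27, 43, 15, None, 39, None, None, None, 32, 42]
Rule: An internal node has at least one child.
Per-node child counts:
  node 13: 2 child(ren)
  node 9: 0 child(ren)
  node 31: 2 child(ren)
  node 27: 1 child(ren)
  node 15: 0 child(ren)
  node 43: 1 child(ren)
  node 39: 2 child(ren)
  node 32: 0 child(ren)
  node 42: 0 child(ren)
Matching nodes: [13, 31, 27, 43, 39]
Count of internal (non-leaf) nodes: 5


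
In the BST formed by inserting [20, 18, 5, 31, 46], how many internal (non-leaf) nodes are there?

Tree built from: [20, 18, 5, 31, 46]
Tree (level-order array): [20, 18, 31, 5, None, None, 46]
Rule: An internal node has at least one child.
Per-node child counts:
  node 20: 2 child(ren)
  node 18: 1 child(ren)
  node 5: 0 child(ren)
  node 31: 1 child(ren)
  node 46: 0 child(ren)
Matching nodes: [20, 18, 31]
Count of internal (non-leaf) nodes: 3


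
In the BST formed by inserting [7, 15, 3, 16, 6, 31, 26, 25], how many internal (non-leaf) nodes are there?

Tree built from: [7, 15, 3, 16, 6, 31, 26, 25]
Tree (level-order array): [7, 3, 15, None, 6, None, 16, None, None, None, 31, 26, None, 25]
Rule: An internal node has at least one child.
Per-node child counts:
  node 7: 2 child(ren)
  node 3: 1 child(ren)
  node 6: 0 child(ren)
  node 15: 1 child(ren)
  node 16: 1 child(ren)
  node 31: 1 child(ren)
  node 26: 1 child(ren)
  node 25: 0 child(ren)
Matching nodes: [7, 3, 15, 16, 31, 26]
Count of internal (non-leaf) nodes: 6


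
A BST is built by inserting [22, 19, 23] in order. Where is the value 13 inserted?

Starting tree (level order): [22, 19, 23]
Insertion path: 22 -> 19
Result: insert 13 as left child of 19
Final tree (level order): [22, 19, 23, 13]


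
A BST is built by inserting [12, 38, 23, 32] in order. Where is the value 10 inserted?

Starting tree (level order): [12, None, 38, 23, None, None, 32]
Insertion path: 12
Result: insert 10 as left child of 12
Final tree (level order): [12, 10, 38, None, None, 23, None, None, 32]


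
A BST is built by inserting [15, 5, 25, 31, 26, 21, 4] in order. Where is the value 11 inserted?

Starting tree (level order): [15, 5, 25, 4, None, 21, 31, None, None, None, None, 26]
Insertion path: 15 -> 5
Result: insert 11 as right child of 5
Final tree (level order): [15, 5, 25, 4, 11, 21, 31, None, None, None, None, None, None, 26]


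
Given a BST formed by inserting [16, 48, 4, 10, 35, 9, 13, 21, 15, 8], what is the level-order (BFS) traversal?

Tree insertion order: [16, 48, 4, 10, 35, 9, 13, 21, 15, 8]
Tree (level-order array): [16, 4, 48, None, 10, 35, None, 9, 13, 21, None, 8, None, None, 15]
BFS from the root, enqueuing left then right child of each popped node:
  queue [16] -> pop 16, enqueue [4, 48], visited so far: [16]
  queue [4, 48] -> pop 4, enqueue [10], visited so far: [16, 4]
  queue [48, 10] -> pop 48, enqueue [35], visited so far: [16, 4, 48]
  queue [10, 35] -> pop 10, enqueue [9, 13], visited so far: [16, 4, 48, 10]
  queue [35, 9, 13] -> pop 35, enqueue [21], visited so far: [16, 4, 48, 10, 35]
  queue [9, 13, 21] -> pop 9, enqueue [8], visited so far: [16, 4, 48, 10, 35, 9]
  queue [13, 21, 8] -> pop 13, enqueue [15], visited so far: [16, 4, 48, 10, 35, 9, 13]
  queue [21, 8, 15] -> pop 21, enqueue [none], visited so far: [16, 4, 48, 10, 35, 9, 13, 21]
  queue [8, 15] -> pop 8, enqueue [none], visited so far: [16, 4, 48, 10, 35, 9, 13, 21, 8]
  queue [15] -> pop 15, enqueue [none], visited so far: [16, 4, 48, 10, 35, 9, 13, 21, 8, 15]
Result: [16, 4, 48, 10, 35, 9, 13, 21, 8, 15]


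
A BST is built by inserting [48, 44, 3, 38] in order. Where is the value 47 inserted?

Starting tree (level order): [48, 44, None, 3, None, None, 38]
Insertion path: 48 -> 44
Result: insert 47 as right child of 44
Final tree (level order): [48, 44, None, 3, 47, None, 38]


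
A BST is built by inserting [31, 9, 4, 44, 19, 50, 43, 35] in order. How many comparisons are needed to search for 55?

Search path for 55: 31 -> 44 -> 50
Found: False
Comparisons: 3


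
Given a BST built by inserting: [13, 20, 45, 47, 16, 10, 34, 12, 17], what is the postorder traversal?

Tree insertion order: [13, 20, 45, 47, 16, 10, 34, 12, 17]
Tree (level-order array): [13, 10, 20, None, 12, 16, 45, None, None, None, 17, 34, 47]
Postorder traversal: [12, 10, 17, 16, 34, 47, 45, 20, 13]


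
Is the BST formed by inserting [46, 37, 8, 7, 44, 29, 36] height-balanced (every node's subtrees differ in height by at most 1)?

Tree (level-order array): [46, 37, None, 8, 44, 7, 29, None, None, None, None, None, 36]
Definition: a tree is height-balanced if, at every node, |h(left) - h(right)| <= 1 (empty subtree has height -1).
Bottom-up per-node check:
  node 7: h_left=-1, h_right=-1, diff=0 [OK], height=0
  node 36: h_left=-1, h_right=-1, diff=0 [OK], height=0
  node 29: h_left=-1, h_right=0, diff=1 [OK], height=1
  node 8: h_left=0, h_right=1, diff=1 [OK], height=2
  node 44: h_left=-1, h_right=-1, diff=0 [OK], height=0
  node 37: h_left=2, h_right=0, diff=2 [FAIL (|2-0|=2 > 1)], height=3
  node 46: h_left=3, h_right=-1, diff=4 [FAIL (|3--1|=4 > 1)], height=4
Node 37 violates the condition: |2 - 0| = 2 > 1.
Result: Not balanced


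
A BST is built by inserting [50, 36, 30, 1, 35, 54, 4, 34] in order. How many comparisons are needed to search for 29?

Search path for 29: 50 -> 36 -> 30 -> 1 -> 4
Found: False
Comparisons: 5


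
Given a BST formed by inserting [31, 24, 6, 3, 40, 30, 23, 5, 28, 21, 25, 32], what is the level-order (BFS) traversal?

Tree insertion order: [31, 24, 6, 3, 40, 30, 23, 5, 28, 21, 25, 32]
Tree (level-order array): [31, 24, 40, 6, 30, 32, None, 3, 23, 28, None, None, None, None, 5, 21, None, 25]
BFS from the root, enqueuing left then right child of each popped node:
  queue [31] -> pop 31, enqueue [24, 40], visited so far: [31]
  queue [24, 40] -> pop 24, enqueue [6, 30], visited so far: [31, 24]
  queue [40, 6, 30] -> pop 40, enqueue [32], visited so far: [31, 24, 40]
  queue [6, 30, 32] -> pop 6, enqueue [3, 23], visited so far: [31, 24, 40, 6]
  queue [30, 32, 3, 23] -> pop 30, enqueue [28], visited so far: [31, 24, 40, 6, 30]
  queue [32, 3, 23, 28] -> pop 32, enqueue [none], visited so far: [31, 24, 40, 6, 30, 32]
  queue [3, 23, 28] -> pop 3, enqueue [5], visited so far: [31, 24, 40, 6, 30, 32, 3]
  queue [23, 28, 5] -> pop 23, enqueue [21], visited so far: [31, 24, 40, 6, 30, 32, 3, 23]
  queue [28, 5, 21] -> pop 28, enqueue [25], visited so far: [31, 24, 40, 6, 30, 32, 3, 23, 28]
  queue [5, 21, 25] -> pop 5, enqueue [none], visited so far: [31, 24, 40, 6, 30, 32, 3, 23, 28, 5]
  queue [21, 25] -> pop 21, enqueue [none], visited so far: [31, 24, 40, 6, 30, 32, 3, 23, 28, 5, 21]
  queue [25] -> pop 25, enqueue [none], visited so far: [31, 24, 40, 6, 30, 32, 3, 23, 28, 5, 21, 25]
Result: [31, 24, 40, 6, 30, 32, 3, 23, 28, 5, 21, 25]


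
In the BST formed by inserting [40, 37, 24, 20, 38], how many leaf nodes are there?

Tree built from: [40, 37, 24, 20, 38]
Tree (level-order array): [40, 37, None, 24, 38, 20]
Rule: A leaf has 0 children.
Per-node child counts:
  node 40: 1 child(ren)
  node 37: 2 child(ren)
  node 24: 1 child(ren)
  node 20: 0 child(ren)
  node 38: 0 child(ren)
Matching nodes: [20, 38]
Count of leaf nodes: 2


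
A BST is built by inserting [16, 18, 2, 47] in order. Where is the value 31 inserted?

Starting tree (level order): [16, 2, 18, None, None, None, 47]
Insertion path: 16 -> 18 -> 47
Result: insert 31 as left child of 47
Final tree (level order): [16, 2, 18, None, None, None, 47, 31]


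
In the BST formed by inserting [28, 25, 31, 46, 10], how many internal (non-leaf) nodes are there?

Tree built from: [28, 25, 31, 46, 10]
Tree (level-order array): [28, 25, 31, 10, None, None, 46]
Rule: An internal node has at least one child.
Per-node child counts:
  node 28: 2 child(ren)
  node 25: 1 child(ren)
  node 10: 0 child(ren)
  node 31: 1 child(ren)
  node 46: 0 child(ren)
Matching nodes: [28, 25, 31]
Count of internal (non-leaf) nodes: 3


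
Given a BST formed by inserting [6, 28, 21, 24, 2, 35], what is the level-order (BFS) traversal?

Tree insertion order: [6, 28, 21, 24, 2, 35]
Tree (level-order array): [6, 2, 28, None, None, 21, 35, None, 24]
BFS from the root, enqueuing left then right child of each popped node:
  queue [6] -> pop 6, enqueue [2, 28], visited so far: [6]
  queue [2, 28] -> pop 2, enqueue [none], visited so far: [6, 2]
  queue [28] -> pop 28, enqueue [21, 35], visited so far: [6, 2, 28]
  queue [21, 35] -> pop 21, enqueue [24], visited so far: [6, 2, 28, 21]
  queue [35, 24] -> pop 35, enqueue [none], visited so far: [6, 2, 28, 21, 35]
  queue [24] -> pop 24, enqueue [none], visited so far: [6, 2, 28, 21, 35, 24]
Result: [6, 2, 28, 21, 35, 24]


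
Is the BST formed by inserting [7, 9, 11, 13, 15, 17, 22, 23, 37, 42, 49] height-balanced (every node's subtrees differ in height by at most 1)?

Tree (level-order array): [7, None, 9, None, 11, None, 13, None, 15, None, 17, None, 22, None, 23, None, 37, None, 42, None, 49]
Definition: a tree is height-balanced if, at every node, |h(left) - h(right)| <= 1 (empty subtree has height -1).
Bottom-up per-node check:
  node 49: h_left=-1, h_right=-1, diff=0 [OK], height=0
  node 42: h_left=-1, h_right=0, diff=1 [OK], height=1
  node 37: h_left=-1, h_right=1, diff=2 [FAIL (|-1-1|=2 > 1)], height=2
  node 23: h_left=-1, h_right=2, diff=3 [FAIL (|-1-2|=3 > 1)], height=3
  node 22: h_left=-1, h_right=3, diff=4 [FAIL (|-1-3|=4 > 1)], height=4
  node 17: h_left=-1, h_right=4, diff=5 [FAIL (|-1-4|=5 > 1)], height=5
  node 15: h_left=-1, h_right=5, diff=6 [FAIL (|-1-5|=6 > 1)], height=6
  node 13: h_left=-1, h_right=6, diff=7 [FAIL (|-1-6|=7 > 1)], height=7
  node 11: h_left=-1, h_right=7, diff=8 [FAIL (|-1-7|=8 > 1)], height=8
  node 9: h_left=-1, h_right=8, diff=9 [FAIL (|-1-8|=9 > 1)], height=9
  node 7: h_left=-1, h_right=9, diff=10 [FAIL (|-1-9|=10 > 1)], height=10
Node 37 violates the condition: |-1 - 1| = 2 > 1.
Result: Not balanced


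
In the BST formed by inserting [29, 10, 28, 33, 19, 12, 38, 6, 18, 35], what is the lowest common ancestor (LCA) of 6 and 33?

Tree insertion order: [29, 10, 28, 33, 19, 12, 38, 6, 18, 35]
Tree (level-order array): [29, 10, 33, 6, 28, None, 38, None, None, 19, None, 35, None, 12, None, None, None, None, 18]
In a BST, the LCA of p=6, q=33 is the first node v on the
root-to-leaf path with p <= v <= q (go left if both < v, right if both > v).
Walk from root:
  at 29: 6 <= 29 <= 33, this is the LCA
LCA = 29


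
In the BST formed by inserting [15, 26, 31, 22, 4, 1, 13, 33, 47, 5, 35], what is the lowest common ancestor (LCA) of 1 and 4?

Tree insertion order: [15, 26, 31, 22, 4, 1, 13, 33, 47, 5, 35]
Tree (level-order array): [15, 4, 26, 1, 13, 22, 31, None, None, 5, None, None, None, None, 33, None, None, None, 47, 35]
In a BST, the LCA of p=1, q=4 is the first node v on the
root-to-leaf path with p <= v <= q (go left if both < v, right if both > v).
Walk from root:
  at 15: both 1 and 4 < 15, go left
  at 4: 1 <= 4 <= 4, this is the LCA
LCA = 4


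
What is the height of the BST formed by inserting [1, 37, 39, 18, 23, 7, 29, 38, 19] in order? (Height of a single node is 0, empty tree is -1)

Insertion order: [1, 37, 39, 18, 23, 7, 29, 38, 19]
Tree (level-order array): [1, None, 37, 18, 39, 7, 23, 38, None, None, None, 19, 29]
Compute height bottom-up (empty subtree = -1):
  height(7) = 1 + max(-1, -1) = 0
  height(19) = 1 + max(-1, -1) = 0
  height(29) = 1 + max(-1, -1) = 0
  height(23) = 1 + max(0, 0) = 1
  height(18) = 1 + max(0, 1) = 2
  height(38) = 1 + max(-1, -1) = 0
  height(39) = 1 + max(0, -1) = 1
  height(37) = 1 + max(2, 1) = 3
  height(1) = 1 + max(-1, 3) = 4
Height = 4


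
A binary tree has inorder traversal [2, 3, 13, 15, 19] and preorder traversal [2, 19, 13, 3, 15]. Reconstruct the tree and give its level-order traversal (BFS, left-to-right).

Inorder:  [2, 3, 13, 15, 19]
Preorder: [2, 19, 13, 3, 15]
Algorithm: preorder visits root first, so consume preorder in order;
for each root, split the current inorder slice at that value into
left-subtree inorder and right-subtree inorder, then recurse.
Recursive splits:
  root=2; inorder splits into left=[], right=[3, 13, 15, 19]
  root=19; inorder splits into left=[3, 13, 15], right=[]
  root=13; inorder splits into left=[3], right=[15]
  root=3; inorder splits into left=[], right=[]
  root=15; inorder splits into left=[], right=[]
Reconstructed level-order: [2, 19, 13, 3, 15]


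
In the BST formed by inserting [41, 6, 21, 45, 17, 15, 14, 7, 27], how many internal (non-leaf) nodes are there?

Tree built from: [41, 6, 21, 45, 17, 15, 14, 7, 27]
Tree (level-order array): [41, 6, 45, None, 21, None, None, 17, 27, 15, None, None, None, 14, None, 7]
Rule: An internal node has at least one child.
Per-node child counts:
  node 41: 2 child(ren)
  node 6: 1 child(ren)
  node 21: 2 child(ren)
  node 17: 1 child(ren)
  node 15: 1 child(ren)
  node 14: 1 child(ren)
  node 7: 0 child(ren)
  node 27: 0 child(ren)
  node 45: 0 child(ren)
Matching nodes: [41, 6, 21, 17, 15, 14]
Count of internal (non-leaf) nodes: 6
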